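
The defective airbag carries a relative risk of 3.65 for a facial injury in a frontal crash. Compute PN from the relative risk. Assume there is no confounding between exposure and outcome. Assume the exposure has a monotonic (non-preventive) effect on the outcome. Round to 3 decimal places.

PN ≈ 0.726

Under exogeneity and monotonicity, PN = (RR − 1) / RR = 1 − 1/RR.
PN = (3.65 − 1) / 3.65 = 2.65 / 3.65 ≈ 0.7260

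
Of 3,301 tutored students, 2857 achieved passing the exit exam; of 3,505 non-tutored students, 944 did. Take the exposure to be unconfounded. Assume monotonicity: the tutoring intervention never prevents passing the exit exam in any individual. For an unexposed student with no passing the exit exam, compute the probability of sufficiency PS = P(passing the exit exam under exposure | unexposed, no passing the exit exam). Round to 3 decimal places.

PS ≈ 0.816

p₁ = P(outcome | exposed) = 2857/3301 = 0.8655
p₀ = P(outcome | unexposed) = 944/3505 = 0.26933
Under exogeneity and monotonicity, PS = (p₁ − p₀) / (1 − p₀).
PS = (0.8655 − 0.26933) / (1 − 0.26933) = 0.59617 / 0.73067 ≈ 0.8159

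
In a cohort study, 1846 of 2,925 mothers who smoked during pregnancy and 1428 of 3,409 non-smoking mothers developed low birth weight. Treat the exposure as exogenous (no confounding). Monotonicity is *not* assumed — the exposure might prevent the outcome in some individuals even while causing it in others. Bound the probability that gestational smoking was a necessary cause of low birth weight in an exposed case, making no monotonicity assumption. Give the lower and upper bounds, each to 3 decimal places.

0.336 ≤ PN ≤ 0.921

p₁ = P(outcome | exposed) = 1846/2925 = 0.63111
p₀ = P(outcome | unexposed) = 1428/3409 = 0.41889
Under exogeneity alone the bounds on PN are max{0,(p₁−p₀)/p₁} ≤ PN ≤ min{1,(1−p₀)/p₁}.
  lower = (p₁ − p₀)/p₁ = 0.21222 / 0.63111 ≈ 0.3363
  upper = min{1, (1 − p₀)/p₁} = 0.58111 / 0.63111 ≈ 0.9208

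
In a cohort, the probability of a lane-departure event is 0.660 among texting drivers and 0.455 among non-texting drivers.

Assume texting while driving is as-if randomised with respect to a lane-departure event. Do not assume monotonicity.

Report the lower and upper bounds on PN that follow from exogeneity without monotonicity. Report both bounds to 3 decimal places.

0.311 ≤ PN ≤ 0.826

Let p₁ = 0.66, p₀ = 0.455.
Under exogeneity alone the bounds on PN are max{0,(p₁−p₀)/p₁} ≤ PN ≤ min{1,(1−p₀)/p₁}.
  lower = (p₁ − p₀)/p₁ = 0.205 / 0.66 ≈ 0.3106
  upper = min{1, (1 − p₀)/p₁} = 0.545 / 0.66 ≈ 0.8258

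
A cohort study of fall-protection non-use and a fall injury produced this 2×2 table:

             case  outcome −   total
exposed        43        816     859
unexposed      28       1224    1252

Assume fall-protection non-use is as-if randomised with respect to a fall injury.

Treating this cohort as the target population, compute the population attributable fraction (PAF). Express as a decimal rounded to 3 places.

PAF ≈ 0.335

p₁ = P(outcome | exposed) = 43/859 = 0.050058
p₀ = P(outcome | unexposed) = 28/1252 = 0.022364
Exposure prevalence π = 859/2111 = 0.40692; overall risk P(Y=1) = 0.033633.
Under exogeneity, PAF = [P(Y=1) − p₀]/P(Y=1).
PAF = (0.033633 − 0.022364) / 0.033633 ≈ 0.3351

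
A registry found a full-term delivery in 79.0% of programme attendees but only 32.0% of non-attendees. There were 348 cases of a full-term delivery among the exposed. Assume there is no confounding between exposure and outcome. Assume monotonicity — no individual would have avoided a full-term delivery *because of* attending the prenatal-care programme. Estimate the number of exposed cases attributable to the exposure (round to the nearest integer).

p₁ = 0.79, p₀ = 0.32.
PN = (p₁ − p₀)/p₁ = (0.79 − 0.32) / 0.79 ≈ 0.59494.
Attributable cases ≈ PN × (exposed cases) = 0.59494 × 348 ≈ 207.04.

about 207 cases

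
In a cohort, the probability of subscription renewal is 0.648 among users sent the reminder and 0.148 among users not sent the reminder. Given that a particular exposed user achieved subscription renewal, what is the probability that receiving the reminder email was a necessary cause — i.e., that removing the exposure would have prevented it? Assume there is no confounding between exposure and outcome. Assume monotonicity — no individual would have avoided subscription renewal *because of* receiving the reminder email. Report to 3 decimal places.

Let p₁ = 0.648, p₀ = 0.148.
Under exogeneity and monotonicity, PN = (p₁ − p₀) / p₁.
PN = (0.648 − 0.148) / 0.648 = 0.5 / 0.648 ≈ 0.7716

PN ≈ 0.772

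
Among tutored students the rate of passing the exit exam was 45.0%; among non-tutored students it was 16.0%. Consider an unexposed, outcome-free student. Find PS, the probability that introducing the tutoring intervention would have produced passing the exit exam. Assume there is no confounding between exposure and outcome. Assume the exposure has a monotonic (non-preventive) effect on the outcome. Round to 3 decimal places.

p₁ = 0.45, p₀ = 0.16.
Under exogeneity and monotonicity, PS = (p₁ − p₀) / (1 − p₀).
PS = (0.45 − 0.16) / (1 − 0.16) = 0.29 / 0.84 ≈ 0.3452

PS ≈ 0.345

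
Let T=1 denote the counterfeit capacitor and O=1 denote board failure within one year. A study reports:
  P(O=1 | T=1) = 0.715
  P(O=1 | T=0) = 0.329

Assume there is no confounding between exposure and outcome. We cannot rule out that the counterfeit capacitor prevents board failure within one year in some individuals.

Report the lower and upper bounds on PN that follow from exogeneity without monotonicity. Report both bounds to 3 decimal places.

0.540 ≤ PN ≤ 0.938

Let p₁ = 0.715, p₀ = 0.329.
Under exogeneity alone the bounds on PN are max{0,(p₁−p₀)/p₁} ≤ PN ≤ min{1,(1−p₀)/p₁}.
  lower = (p₁ − p₀)/p₁ = 0.386 / 0.715 ≈ 0.5399
  upper = min{1, (1 − p₀)/p₁} = 0.671 / 0.715 ≈ 0.9385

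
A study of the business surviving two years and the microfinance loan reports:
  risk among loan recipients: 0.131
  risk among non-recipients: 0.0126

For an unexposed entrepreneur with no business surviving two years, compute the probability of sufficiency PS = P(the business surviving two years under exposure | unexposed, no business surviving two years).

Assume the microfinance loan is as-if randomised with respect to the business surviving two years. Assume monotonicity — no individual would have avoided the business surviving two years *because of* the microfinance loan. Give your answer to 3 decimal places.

Let p₁ = 0.131, p₀ = 0.0126.
Under exogeneity and monotonicity, PS = (p₁ − p₀) / (1 − p₀).
PS = (0.131 − 0.0126) / (1 − 0.0126) = 0.1184 / 0.9874 ≈ 0.1199

PS ≈ 0.120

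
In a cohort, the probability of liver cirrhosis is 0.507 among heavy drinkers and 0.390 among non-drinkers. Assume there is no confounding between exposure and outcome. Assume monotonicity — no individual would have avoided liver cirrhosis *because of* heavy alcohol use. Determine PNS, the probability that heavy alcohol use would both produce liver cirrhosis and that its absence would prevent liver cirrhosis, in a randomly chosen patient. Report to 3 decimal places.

PNS ≈ 0.117

Let p₁ = 0.507, p₀ = 0.39.
Under exogeneity and monotonicity, PNS = p₁ − p₀.
PNS = 0.507 − 0.39 = 0.117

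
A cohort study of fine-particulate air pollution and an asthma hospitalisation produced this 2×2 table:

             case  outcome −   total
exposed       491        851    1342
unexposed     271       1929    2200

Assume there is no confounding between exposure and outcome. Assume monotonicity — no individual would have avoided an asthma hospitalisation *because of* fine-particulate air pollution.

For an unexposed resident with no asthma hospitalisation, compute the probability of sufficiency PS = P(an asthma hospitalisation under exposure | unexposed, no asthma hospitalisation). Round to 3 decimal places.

p₁ = P(outcome | exposed) = 491/1342 = 0.36587
p₀ = P(outcome | unexposed) = 271/2200 = 0.12318
Under exogeneity and monotonicity, PS = (p₁ − p₀) / (1 − p₀).
PS = (0.36587 − 0.12318) / (1 − 0.12318) = 0.24269 / 0.87682 ≈ 0.2768

PS ≈ 0.277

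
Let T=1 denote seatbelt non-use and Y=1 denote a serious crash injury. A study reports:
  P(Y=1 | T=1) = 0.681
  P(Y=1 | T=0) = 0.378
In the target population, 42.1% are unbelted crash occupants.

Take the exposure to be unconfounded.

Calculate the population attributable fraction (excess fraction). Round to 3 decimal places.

Let p₁ = 0.681, p₀ = 0.378.
Overall risk P(Y=1) = π·p₁ + (1−π)·p₀ = 0.421×0.681 + 0.579×0.378 = 0.50556.
Under exogeneity, PAF = [P(Y=1) − p₀] / P(Y=1).
PAF = (0.50556 − 0.378) / 0.50556 ≈ 0.2523

PAF ≈ 0.252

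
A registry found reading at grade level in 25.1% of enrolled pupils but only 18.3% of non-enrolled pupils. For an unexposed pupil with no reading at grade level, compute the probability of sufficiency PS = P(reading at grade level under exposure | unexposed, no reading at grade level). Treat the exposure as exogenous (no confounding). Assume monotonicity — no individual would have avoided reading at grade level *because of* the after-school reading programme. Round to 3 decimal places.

p₁ = 0.251, p₀ = 0.183.
Under exogeneity and monotonicity, PS = (p₁ − p₀) / (1 − p₀).
PS = (0.251 − 0.183) / (1 − 0.183) = 0.068 / 0.817 ≈ 0.0832

PS ≈ 0.083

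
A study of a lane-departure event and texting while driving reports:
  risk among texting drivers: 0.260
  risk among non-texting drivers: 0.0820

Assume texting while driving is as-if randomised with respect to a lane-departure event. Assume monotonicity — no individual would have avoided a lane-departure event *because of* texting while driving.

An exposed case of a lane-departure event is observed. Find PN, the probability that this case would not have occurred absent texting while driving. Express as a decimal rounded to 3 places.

PN ≈ 0.685

Let p₁ = 0.26, p₀ = 0.082.
Under exogeneity and monotonicity, PN = (p₁ − p₀) / p₁.
PN = (0.26 − 0.082) / 0.26 = 0.178 / 0.26 ≈ 0.6846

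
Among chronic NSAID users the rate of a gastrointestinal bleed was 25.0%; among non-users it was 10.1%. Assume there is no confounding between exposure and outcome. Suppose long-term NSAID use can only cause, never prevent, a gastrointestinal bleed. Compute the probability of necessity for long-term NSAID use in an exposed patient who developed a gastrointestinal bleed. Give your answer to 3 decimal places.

p₁ = 0.25, p₀ = 0.101.
Under exogeneity and monotonicity, PN = (p₁ − p₀) / p₁.
PN = (0.25 − 0.101) / 0.25 = 0.149 / 0.25 ≈ 0.5960

PN ≈ 0.596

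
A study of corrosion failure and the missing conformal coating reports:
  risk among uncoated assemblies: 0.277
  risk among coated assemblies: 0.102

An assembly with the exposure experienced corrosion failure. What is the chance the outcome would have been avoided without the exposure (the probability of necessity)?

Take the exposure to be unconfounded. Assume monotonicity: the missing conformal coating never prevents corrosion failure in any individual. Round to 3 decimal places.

PN ≈ 0.632

Let p₁ = 0.277, p₀ = 0.102.
Under exogeneity and monotonicity, PN = (p₁ − p₀) / p₁.
PN = (0.277 − 0.102) / 0.277 = 0.175 / 0.277 ≈ 0.6318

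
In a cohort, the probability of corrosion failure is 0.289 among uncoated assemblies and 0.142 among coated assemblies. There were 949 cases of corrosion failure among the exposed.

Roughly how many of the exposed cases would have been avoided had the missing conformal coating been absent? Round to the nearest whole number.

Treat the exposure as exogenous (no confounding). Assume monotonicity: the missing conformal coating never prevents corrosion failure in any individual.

Let p₁ = 0.289, p₀ = 0.142.
PN = (p₁ − p₀)/p₁ = (0.289 − 0.142) / 0.289 ≈ 0.50865.
Attributable cases ≈ PN × (exposed cases) = 0.50865 × 949 ≈ 482.71.

about 483 cases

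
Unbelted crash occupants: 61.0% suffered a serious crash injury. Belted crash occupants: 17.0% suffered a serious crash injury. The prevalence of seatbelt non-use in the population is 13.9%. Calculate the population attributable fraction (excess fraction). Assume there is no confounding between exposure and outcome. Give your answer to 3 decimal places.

PAF ≈ 0.265

p₁ = 0.61, p₀ = 0.17.
Overall risk P(Y=1) = π·p₁ + (1−π)·p₀ = 0.139×0.61 + 0.861×0.17 = 0.23116.
Under exogeneity, PAF = [P(Y=1) − p₀] / P(Y=1).
PAF = (0.23116 − 0.17) / 0.23116 ≈ 0.2646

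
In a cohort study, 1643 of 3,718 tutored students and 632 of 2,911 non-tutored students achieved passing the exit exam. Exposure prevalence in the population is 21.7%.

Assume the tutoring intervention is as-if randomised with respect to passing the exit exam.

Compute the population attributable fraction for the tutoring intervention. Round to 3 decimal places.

PAF ≈ 0.183

p₁ = P(outcome | exposed) = 1643/3718 = 0.4419
p₀ = P(outcome | unexposed) = 632/2911 = 0.21711
Overall risk P(Y=1) = π·p₁ + (1−π)·p₀ = 0.217×0.4419 + 0.783×0.21711 = 0.26589.
Under exogeneity, PAF = [P(Y=1) − p₀] / P(Y=1).
PAF = (0.26589 − 0.21711) / 0.26589 ≈ 0.1835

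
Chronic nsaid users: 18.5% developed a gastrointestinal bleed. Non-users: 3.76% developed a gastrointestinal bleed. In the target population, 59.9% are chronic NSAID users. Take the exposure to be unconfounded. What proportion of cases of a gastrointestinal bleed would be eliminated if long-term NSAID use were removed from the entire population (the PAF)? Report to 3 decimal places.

PAF ≈ 0.701

p₁ = 0.185, p₀ = 0.0376.
Overall risk P(Y=1) = π·p₁ + (1−π)·p₀ = 0.599×0.185 + 0.401×0.0376 = 0.12589.
Under exogeneity, PAF = [P(Y=1) − p₀] / P(Y=1).
PAF = (0.12589 − 0.0376) / 0.12589 ≈ 0.7013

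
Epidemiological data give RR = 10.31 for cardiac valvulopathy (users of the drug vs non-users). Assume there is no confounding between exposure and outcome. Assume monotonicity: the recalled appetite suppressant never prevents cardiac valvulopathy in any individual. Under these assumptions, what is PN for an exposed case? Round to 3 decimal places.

PN ≈ 0.903

Under exogeneity and monotonicity, PN = (RR − 1) / RR = 1 − 1/RR.
PN = (10.31 − 1) / 10.31 = 9.31 / 10.31 ≈ 0.9030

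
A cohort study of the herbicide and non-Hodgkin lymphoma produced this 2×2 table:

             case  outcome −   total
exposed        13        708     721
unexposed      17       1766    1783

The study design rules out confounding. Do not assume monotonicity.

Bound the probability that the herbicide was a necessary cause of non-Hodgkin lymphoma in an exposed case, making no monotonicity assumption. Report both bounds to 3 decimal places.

0.471 ≤ PN ≤ 1.000

p₁ = P(outcome | exposed) = 13/721 = 0.018031
p₀ = P(outcome | unexposed) = 17/1783 = 0.0095345
Under exogeneity alone the bounds on PN are max{0,(p₁−p₀)/p₁} ≤ PN ≤ min{1,(1−p₀)/p₁}.
  lower = (p₁ − p₀)/p₁ = 0.008496 / 0.018031 ≈ 0.4712
  upper = min{1, (1 − p₀)/p₁} = 0.99047 / 0.018031 ≈ 54.9327 → capped at 1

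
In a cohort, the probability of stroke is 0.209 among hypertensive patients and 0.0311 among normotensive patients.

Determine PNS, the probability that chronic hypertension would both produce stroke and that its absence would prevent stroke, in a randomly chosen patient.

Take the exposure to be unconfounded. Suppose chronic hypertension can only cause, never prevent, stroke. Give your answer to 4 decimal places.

Let p₁ = 0.209, p₀ = 0.0311.
Under exogeneity and monotonicity, PNS = p₁ − p₀.
PNS = 0.209 − 0.0311 = 0.1779

PNS ≈ 0.1779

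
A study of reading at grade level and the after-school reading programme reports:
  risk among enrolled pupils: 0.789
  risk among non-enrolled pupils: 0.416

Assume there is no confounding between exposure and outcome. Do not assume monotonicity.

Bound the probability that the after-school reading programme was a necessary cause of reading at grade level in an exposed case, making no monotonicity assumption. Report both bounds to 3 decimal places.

0.473 ≤ PN ≤ 0.740

Let p₁ = 0.789, p₀ = 0.416.
Under exogeneity alone the bounds on PN are max{0,(p₁−p₀)/p₁} ≤ PN ≤ min{1,(1−p₀)/p₁}.
  lower = (p₁ − p₀)/p₁ = 0.373 / 0.789 ≈ 0.4728
  upper = min{1, (1 − p₀)/p₁} = 0.584 / 0.789 ≈ 0.7402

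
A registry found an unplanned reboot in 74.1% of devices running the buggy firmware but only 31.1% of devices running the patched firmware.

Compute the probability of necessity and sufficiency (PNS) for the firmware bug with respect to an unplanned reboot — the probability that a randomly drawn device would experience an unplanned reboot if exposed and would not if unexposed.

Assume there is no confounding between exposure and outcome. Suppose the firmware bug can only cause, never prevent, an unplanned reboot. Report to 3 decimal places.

p₁ = 0.741, p₀ = 0.311.
Under exogeneity and monotonicity, PNS = p₁ − p₀.
PNS = 0.741 − 0.311 = 0.43

PNS ≈ 0.430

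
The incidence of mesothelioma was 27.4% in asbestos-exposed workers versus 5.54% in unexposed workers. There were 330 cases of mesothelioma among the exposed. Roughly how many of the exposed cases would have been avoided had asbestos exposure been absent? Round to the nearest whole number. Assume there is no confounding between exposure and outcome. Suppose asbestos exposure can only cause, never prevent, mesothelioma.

about 263 cases

p₁ = 0.274, p₀ = 0.0554.
PN = (p₁ − p₀)/p₁ = (0.274 − 0.0554) / 0.274 ≈ 0.79781.
Attributable cases ≈ PN × (exposed cases) = 0.79781 × 330 ≈ 263.28.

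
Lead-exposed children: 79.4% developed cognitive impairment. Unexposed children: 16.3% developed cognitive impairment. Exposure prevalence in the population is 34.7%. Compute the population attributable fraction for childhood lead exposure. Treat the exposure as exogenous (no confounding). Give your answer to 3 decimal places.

PAF ≈ 0.573

p₁ = 0.794, p₀ = 0.163.
Overall risk P(Y=1) = π·p₁ + (1−π)·p₀ = 0.347×0.794 + 0.653×0.163 = 0.38196.
Under exogeneity, PAF = [P(Y=1) − p₀] / P(Y=1).
PAF = (0.38196 − 0.163) / 0.38196 ≈ 0.5733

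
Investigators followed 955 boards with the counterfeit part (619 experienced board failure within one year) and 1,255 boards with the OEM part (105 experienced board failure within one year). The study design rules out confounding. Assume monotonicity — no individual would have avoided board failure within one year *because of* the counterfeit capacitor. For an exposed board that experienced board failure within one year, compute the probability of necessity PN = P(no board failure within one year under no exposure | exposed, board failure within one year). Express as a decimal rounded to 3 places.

p₁ = P(outcome | exposed) = 619/955 = 0.64817
p₀ = P(outcome | unexposed) = 105/1255 = 0.083665
Under exogeneity and monotonicity, PN = (p₁ − p₀) / p₁.
PN = (0.64817 − 0.083665) / 0.64817 = 0.5645 / 0.64817 ≈ 0.8709

PN ≈ 0.871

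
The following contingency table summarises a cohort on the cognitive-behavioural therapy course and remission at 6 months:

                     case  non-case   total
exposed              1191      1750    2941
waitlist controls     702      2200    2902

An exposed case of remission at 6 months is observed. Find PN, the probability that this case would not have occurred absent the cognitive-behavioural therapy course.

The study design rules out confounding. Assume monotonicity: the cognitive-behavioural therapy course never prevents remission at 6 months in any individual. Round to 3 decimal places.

PN ≈ 0.403

p₁ = P(outcome | exposed) = 1191/2941 = 0.40496
p₀ = P(outcome | unexposed) = 702/2902 = 0.2419
Under exogeneity and monotonicity, PN = (p₁ − p₀)/p₁.
PN = (0.40496 − 0.2419) / 0.40496 ≈ 0.4027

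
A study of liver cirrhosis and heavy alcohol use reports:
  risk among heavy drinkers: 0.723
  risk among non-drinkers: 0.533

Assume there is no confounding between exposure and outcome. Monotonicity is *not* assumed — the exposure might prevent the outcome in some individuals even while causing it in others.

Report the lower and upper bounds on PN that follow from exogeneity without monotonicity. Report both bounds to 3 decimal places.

Let p₁ = 0.723, p₀ = 0.533.
Under exogeneity alone the bounds on PN are max{0,(p₁−p₀)/p₁} ≤ PN ≤ min{1,(1−p₀)/p₁}.
  lower = (p₁ − p₀)/p₁ = 0.19 / 0.723 ≈ 0.2628
  upper = min{1, (1 − p₀)/p₁} = 0.467 / 0.723 ≈ 0.6459

0.263 ≤ PN ≤ 0.646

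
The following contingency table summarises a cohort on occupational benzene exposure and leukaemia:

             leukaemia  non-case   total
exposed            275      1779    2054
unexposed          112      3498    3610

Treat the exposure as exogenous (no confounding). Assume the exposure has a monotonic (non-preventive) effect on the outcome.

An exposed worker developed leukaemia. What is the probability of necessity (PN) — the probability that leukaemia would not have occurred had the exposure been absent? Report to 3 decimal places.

PN ≈ 0.768

p₁ = P(outcome | exposed) = 275/2054 = 0.13389
p₀ = P(outcome | unexposed) = 112/3610 = 0.031025
Under exogeneity and monotonicity, PN = (p₁ − p₀)/p₁.
PN = (0.13389 − 0.031025) / 0.13389 ≈ 0.7683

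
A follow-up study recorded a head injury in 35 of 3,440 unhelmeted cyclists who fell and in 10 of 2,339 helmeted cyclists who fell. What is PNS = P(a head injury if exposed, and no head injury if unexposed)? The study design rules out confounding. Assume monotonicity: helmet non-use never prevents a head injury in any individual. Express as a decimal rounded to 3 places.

PNS ≈ 0.006

p₁ = P(outcome | exposed) = 35/3440 = 0.010174
p₀ = P(outcome | unexposed) = 10/2339 = 0.0042753
Under exogeneity and monotonicity, PNS = p₁ − p₀.
PNS = 0.010174 − 0.0042753 = 0.0058991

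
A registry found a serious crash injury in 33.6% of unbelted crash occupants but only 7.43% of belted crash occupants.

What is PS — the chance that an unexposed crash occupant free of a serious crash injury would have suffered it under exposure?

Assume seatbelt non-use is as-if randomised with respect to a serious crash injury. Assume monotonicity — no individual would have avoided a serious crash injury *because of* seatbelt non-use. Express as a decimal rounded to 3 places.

PS ≈ 0.283

p₁ = 0.336, p₀ = 0.0743.
Under exogeneity and monotonicity, PS = (p₁ − p₀) / (1 − p₀).
PS = (0.336 − 0.0743) / (1 − 0.0743) = 0.2617 / 0.9257 ≈ 0.2827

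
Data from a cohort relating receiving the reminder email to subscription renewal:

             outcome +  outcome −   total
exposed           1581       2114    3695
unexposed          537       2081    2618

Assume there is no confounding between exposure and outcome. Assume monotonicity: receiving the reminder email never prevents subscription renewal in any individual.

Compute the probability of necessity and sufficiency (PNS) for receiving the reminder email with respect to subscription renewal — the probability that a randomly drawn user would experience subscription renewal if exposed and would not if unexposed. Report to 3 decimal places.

PNS ≈ 0.223

p₁ = P(outcome | exposed) = 1581/3695 = 0.42788
p₀ = P(outcome | unexposed) = 537/2618 = 0.20512
Under exogeneity and monotonicity, PNS = p₁ − p₀.
PNS = 0.42788 − 0.20512 = 0.22276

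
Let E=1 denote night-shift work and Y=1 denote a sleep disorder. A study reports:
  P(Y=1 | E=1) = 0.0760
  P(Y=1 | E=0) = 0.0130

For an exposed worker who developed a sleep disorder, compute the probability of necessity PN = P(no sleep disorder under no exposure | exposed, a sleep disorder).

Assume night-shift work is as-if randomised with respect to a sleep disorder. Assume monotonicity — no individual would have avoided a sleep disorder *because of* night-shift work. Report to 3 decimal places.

PN ≈ 0.829

Let p₁ = 0.076, p₀ = 0.013.
Under exogeneity and monotonicity, PN = (p₁ − p₀) / p₁.
PN = (0.076 − 0.013) / 0.076 = 0.063 / 0.076 ≈ 0.8289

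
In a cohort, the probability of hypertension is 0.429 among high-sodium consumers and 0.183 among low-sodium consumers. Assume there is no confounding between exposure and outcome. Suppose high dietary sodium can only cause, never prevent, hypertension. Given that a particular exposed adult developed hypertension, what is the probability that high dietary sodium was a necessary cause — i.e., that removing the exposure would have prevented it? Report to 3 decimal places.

PN ≈ 0.573

Let p₁ = 0.429, p₀ = 0.183.
Under exogeneity and monotonicity, PN = (p₁ − p₀) / p₁.
PN = (0.429 − 0.183) / 0.429 = 0.246 / 0.429 ≈ 0.5734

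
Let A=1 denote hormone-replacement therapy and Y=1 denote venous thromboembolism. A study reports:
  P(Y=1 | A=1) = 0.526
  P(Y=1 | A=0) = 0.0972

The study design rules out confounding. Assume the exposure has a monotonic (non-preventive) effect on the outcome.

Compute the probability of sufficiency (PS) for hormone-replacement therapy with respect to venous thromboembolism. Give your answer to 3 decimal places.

Let p₁ = 0.526, p₀ = 0.0972.
Under exogeneity and monotonicity, PS = (p₁ − p₀) / (1 − p₀).
PS = (0.526 − 0.0972) / (1 − 0.0972) = 0.4288 / 0.9028 ≈ 0.4750

PS ≈ 0.475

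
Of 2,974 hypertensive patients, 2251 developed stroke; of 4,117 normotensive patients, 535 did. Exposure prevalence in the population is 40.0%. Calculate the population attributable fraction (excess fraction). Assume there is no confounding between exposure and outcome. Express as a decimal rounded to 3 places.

p₁ = P(outcome | exposed) = 2251/2974 = 0.75689
p₀ = P(outcome | unexposed) = 535/4117 = 0.12995
Overall risk P(Y=1) = π·p₁ + (1−π)·p₀ = 0.4×0.75689 + 0.6×0.12995 = 0.38073.
Under exogeneity, PAF = [P(Y=1) − p₀] / P(Y=1).
PAF = (0.38073 − 0.12995) / 0.38073 ≈ 0.6587

PAF ≈ 0.659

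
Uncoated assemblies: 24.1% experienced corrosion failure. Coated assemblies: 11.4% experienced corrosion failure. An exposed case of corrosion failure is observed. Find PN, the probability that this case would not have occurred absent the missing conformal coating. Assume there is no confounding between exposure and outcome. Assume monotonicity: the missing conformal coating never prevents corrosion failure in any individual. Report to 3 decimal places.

PN ≈ 0.527

p₁ = 0.241, p₀ = 0.114.
Under exogeneity and monotonicity, PN = (p₁ − p₀) / p₁.
PN = (0.241 − 0.114) / 0.241 = 0.127 / 0.241 ≈ 0.5270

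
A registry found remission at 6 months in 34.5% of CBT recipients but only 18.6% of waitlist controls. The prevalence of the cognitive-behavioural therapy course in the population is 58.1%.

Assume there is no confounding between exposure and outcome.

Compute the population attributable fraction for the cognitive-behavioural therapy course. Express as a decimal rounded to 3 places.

p₁ = 0.345, p₀ = 0.186.
Overall risk P(Y=1) = π·p₁ + (1−π)·p₀ = 0.581×0.345 + 0.419×0.186 = 0.27838.
Under exogeneity, PAF = [P(Y=1) − p₀] / P(Y=1).
PAF = (0.27838 − 0.186) / 0.27838 ≈ 0.3318

PAF ≈ 0.332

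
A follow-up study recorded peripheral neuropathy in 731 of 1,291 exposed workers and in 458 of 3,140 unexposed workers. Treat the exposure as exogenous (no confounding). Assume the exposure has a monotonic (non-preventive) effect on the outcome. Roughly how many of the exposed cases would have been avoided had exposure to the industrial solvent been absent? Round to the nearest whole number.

p₁ = P(outcome | exposed) = 731/1291 = 0.56623
p₀ = P(outcome | unexposed) = 458/3140 = 0.14586
PN = (p₁ − p₀)/p₁ = (0.56623 − 0.14586) / 0.56623 ≈ 0.74240.
Attributable cases ≈ PN × (exposed cases) = 0.74240 × 731 ≈ 542.69.

about 543 cases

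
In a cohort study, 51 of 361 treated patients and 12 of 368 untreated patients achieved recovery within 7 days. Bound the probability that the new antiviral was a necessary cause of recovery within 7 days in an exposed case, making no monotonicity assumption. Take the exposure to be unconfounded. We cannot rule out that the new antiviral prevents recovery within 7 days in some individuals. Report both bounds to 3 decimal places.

0.769 ≤ PN ≤ 1.000

p₁ = P(outcome | exposed) = 51/361 = 0.14127
p₀ = P(outcome | unexposed) = 12/368 = 0.032609
Under exogeneity alone the bounds on PN are max{0,(p₁−p₀)/p₁} ≤ PN ≤ min{1,(1−p₀)/p₁}.
  lower = (p₁ − p₀)/p₁ = 0.10867 / 0.14127 ≈ 0.7692
  upper = min{1, (1 − p₀)/p₁} = 0.96739 / 0.14127 ≈ 6.8476 → capped at 1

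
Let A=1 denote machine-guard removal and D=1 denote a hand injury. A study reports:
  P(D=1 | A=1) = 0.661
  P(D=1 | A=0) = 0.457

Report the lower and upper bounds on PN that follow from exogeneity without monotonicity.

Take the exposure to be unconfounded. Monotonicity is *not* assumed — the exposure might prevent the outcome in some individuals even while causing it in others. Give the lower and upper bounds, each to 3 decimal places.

0.309 ≤ PN ≤ 0.821

Let p₁ = 0.661, p₀ = 0.457.
Under exogeneity alone the bounds on PN are max{0,(p₁−p₀)/p₁} ≤ PN ≤ min{1,(1−p₀)/p₁}.
  lower = (p₁ − p₀)/p₁ = 0.204 / 0.661 ≈ 0.3086
  upper = min{1, (1 − p₀)/p₁} = 0.543 / 0.661 ≈ 0.8215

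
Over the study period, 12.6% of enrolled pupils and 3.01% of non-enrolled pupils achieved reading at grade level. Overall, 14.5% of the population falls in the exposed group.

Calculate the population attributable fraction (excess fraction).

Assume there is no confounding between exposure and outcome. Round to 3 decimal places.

p₁ = 0.126, p₀ = 0.0301.
Overall risk P(Y=1) = π·p₁ + (1−π)·p₀ = 0.145×0.126 + 0.855×0.0301 = 0.044005.
Under exogeneity, PAF = [P(Y=1) − p₀] / P(Y=1).
PAF = (0.044005 − 0.0301) / 0.044005 ≈ 0.3160

PAF ≈ 0.316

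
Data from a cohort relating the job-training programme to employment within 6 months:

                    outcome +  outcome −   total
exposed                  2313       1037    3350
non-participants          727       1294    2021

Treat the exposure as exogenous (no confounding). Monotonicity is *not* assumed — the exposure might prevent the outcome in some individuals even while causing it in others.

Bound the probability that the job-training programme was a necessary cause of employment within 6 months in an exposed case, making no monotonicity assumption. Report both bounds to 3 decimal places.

0.479 ≤ PN ≤ 0.927

p₁ = P(outcome | exposed) = 2313/3350 = 0.69045
p₀ = P(outcome | unexposed) = 727/2021 = 0.35972
Under exogeneity alone the bounds on PN are max{0,(p₁−p₀)/p₁} ≤ PN ≤ min{1,(1−p₀)/p₁}.
  lower = (p₁ − p₀)/p₁ = 0.33072 / 0.69045 ≈ 0.4790
  upper = min{1, (1 − p₀)/p₁} = 0.64028 / 0.69045 ≈ 0.9273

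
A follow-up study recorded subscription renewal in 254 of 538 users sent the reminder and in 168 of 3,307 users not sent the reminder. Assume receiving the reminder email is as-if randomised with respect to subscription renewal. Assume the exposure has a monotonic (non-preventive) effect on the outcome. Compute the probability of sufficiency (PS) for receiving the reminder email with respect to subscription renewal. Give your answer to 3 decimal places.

PS ≈ 0.444

p₁ = P(outcome | exposed) = 254/538 = 0.47212
p₀ = P(outcome | unexposed) = 168/3307 = 0.050801
Under exogeneity and monotonicity, PS = (p₁ − p₀) / (1 − p₀).
PS = (0.47212 − 0.050801) / (1 − 0.050801) = 0.42132 / 0.9492 ≈ 0.4439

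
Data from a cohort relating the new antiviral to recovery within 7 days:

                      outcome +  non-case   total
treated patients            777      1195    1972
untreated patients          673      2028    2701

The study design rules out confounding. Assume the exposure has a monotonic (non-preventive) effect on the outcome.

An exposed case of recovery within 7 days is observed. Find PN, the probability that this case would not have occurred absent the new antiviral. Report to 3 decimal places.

PN ≈ 0.368

p₁ = P(outcome | exposed) = 777/1972 = 0.39402
p₀ = P(outcome | unexposed) = 673/2701 = 0.24917
Under exogeneity and monotonicity, PN = (p₁ − p₀) / p₁.
PN = (0.39402 − 0.24917) / 0.39402 = 0.14485 / 0.39402 ≈ 0.3676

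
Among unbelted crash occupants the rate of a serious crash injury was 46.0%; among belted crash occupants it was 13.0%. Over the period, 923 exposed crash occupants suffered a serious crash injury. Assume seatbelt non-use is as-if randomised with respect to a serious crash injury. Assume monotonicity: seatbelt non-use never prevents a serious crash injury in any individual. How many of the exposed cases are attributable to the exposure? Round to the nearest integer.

p₁ = 0.46, p₀ = 0.13.
PN = (p₁ − p₀)/p₁ = (0.46 − 0.13) / 0.46 ≈ 0.71739.
Attributable cases ≈ PN × (exposed cases) = 0.71739 × 923 ≈ 662.15.

about 662 cases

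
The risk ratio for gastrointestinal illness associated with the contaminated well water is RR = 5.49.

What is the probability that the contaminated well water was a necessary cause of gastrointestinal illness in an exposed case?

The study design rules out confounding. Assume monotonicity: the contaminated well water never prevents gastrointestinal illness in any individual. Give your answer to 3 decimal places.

PN ≈ 0.818

Under exogeneity and monotonicity, PN = (RR − 1) / RR = 1 − 1/RR.
PN = (5.49 − 1) / 5.49 = 4.49 / 5.49 ≈ 0.8179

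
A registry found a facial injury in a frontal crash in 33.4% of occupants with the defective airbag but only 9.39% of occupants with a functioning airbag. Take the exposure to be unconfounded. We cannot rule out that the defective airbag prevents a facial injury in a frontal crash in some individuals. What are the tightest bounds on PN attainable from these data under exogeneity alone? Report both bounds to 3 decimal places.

0.719 ≤ PN ≤ 1.000

p₁ = 0.334, p₀ = 0.0939.
Under exogeneity alone the bounds on PN are max{0,(p₁−p₀)/p₁} ≤ PN ≤ min{1,(1−p₀)/p₁}.
  lower = (p₁ − p₀)/p₁ = 0.2401 / 0.334 ≈ 0.7189
  upper = min{1, (1 − p₀)/p₁} = 0.9061 / 0.334 ≈ 2.7129 → capped at 1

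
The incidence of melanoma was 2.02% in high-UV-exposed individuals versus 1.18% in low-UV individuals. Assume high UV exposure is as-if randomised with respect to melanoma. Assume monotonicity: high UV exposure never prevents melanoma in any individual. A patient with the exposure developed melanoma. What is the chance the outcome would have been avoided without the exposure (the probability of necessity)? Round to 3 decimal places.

PN ≈ 0.416

p₁ = 0.0202, p₀ = 0.0118.
Under exogeneity and monotonicity, PN = (p₁ − p₀) / p₁.
PN = (0.0202 − 0.0118) / 0.0202 = 0.0084 / 0.0202 ≈ 0.4158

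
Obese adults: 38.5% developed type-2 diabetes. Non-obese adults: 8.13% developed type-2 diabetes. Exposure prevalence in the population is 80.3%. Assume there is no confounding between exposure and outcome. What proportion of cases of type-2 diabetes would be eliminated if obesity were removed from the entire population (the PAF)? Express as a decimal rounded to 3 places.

PAF ≈ 0.750

p₁ = 0.385, p₀ = 0.0813.
Overall risk P(Y=1) = π·p₁ + (1−π)·p₀ = 0.803×0.385 + 0.197×0.0813 = 0.32517.
Under exogeneity, PAF = [P(Y=1) − p₀] / P(Y=1).
PAF = (0.32517 − 0.0813) / 0.32517 ≈ 0.7500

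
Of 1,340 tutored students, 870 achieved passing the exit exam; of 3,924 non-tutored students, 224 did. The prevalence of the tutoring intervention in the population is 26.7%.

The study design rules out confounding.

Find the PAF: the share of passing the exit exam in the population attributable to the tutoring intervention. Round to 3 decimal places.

p₁ = P(outcome | exposed) = 870/1340 = 0.64925
p₀ = P(outcome | unexposed) = 224/3924 = 0.057085
Overall risk P(Y=1) = π·p₁ + (1−π)·p₀ = 0.267×0.64925 + 0.733×0.057085 = 0.21519.
Under exogeneity, PAF = [P(Y=1) − p₀] / P(Y=1).
PAF = (0.21519 − 0.057085) / 0.21519 ≈ 0.7347

PAF ≈ 0.735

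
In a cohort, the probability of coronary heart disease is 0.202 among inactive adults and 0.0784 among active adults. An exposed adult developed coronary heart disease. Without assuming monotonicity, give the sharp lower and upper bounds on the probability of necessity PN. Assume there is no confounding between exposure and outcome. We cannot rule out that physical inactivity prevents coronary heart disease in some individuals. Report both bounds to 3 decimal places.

0.612 ≤ PN ≤ 1.000

Let p₁ = 0.202, p₀ = 0.0784.
Under exogeneity alone the bounds on PN are max{0,(p₁−p₀)/p₁} ≤ PN ≤ min{1,(1−p₀)/p₁}.
  lower = (p₁ − p₀)/p₁ = 0.1236 / 0.202 ≈ 0.6119
  upper = min{1, (1 − p₀)/p₁} = 0.9216 / 0.202 ≈ 4.5624 → capped at 1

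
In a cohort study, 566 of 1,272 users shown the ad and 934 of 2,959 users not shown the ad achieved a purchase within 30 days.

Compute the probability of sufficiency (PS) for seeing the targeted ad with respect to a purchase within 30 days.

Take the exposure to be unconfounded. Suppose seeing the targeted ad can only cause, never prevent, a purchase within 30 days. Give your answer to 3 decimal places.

p₁ = P(outcome | exposed) = 566/1272 = 0.44497
p₀ = P(outcome | unexposed) = 934/2959 = 0.31565
Under exogeneity and monotonicity, PS = (p₁ − p₀) / (1 − p₀).
PS = (0.44497 − 0.31565) / (1 − 0.31565) = 0.12932 / 0.68435 ≈ 0.1890

PS ≈ 0.189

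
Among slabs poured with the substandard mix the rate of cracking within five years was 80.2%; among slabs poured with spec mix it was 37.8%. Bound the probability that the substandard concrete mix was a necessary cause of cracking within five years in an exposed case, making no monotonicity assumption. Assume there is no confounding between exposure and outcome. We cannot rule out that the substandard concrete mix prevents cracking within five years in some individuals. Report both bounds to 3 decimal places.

p₁ = 0.802, p₀ = 0.378.
Under exogeneity alone the bounds on PN are max{0,(p₁−p₀)/p₁} ≤ PN ≤ min{1,(1−p₀)/p₁}.
  lower = (p₁ − p₀)/p₁ = 0.424 / 0.802 ≈ 0.5287
  upper = min{1, (1 − p₀)/p₁} = 0.622 / 0.802 ≈ 0.7756

0.529 ≤ PN ≤ 0.776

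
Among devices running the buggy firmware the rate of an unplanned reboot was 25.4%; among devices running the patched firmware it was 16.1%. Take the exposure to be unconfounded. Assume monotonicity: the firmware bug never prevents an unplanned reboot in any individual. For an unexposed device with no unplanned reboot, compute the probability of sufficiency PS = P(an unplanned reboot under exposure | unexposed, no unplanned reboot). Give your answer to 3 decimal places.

p₁ = 0.254, p₀ = 0.161.
Under exogeneity and monotonicity, PS = (p₁ − p₀) / (1 − p₀).
PS = (0.254 − 0.161) / (1 − 0.161) = 0.093 / 0.839 ≈ 0.1108

PS ≈ 0.111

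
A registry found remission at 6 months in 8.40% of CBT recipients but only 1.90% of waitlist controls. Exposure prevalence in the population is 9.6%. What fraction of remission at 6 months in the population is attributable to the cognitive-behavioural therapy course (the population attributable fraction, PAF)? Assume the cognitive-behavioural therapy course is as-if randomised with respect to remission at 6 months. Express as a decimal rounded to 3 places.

PAF ≈ 0.247

p₁ = 0.084, p₀ = 0.019.
Overall risk P(Y=1) = π·p₁ + (1−π)·p₀ = 0.096×0.084 + 0.904×0.019 = 0.02524.
Under exogeneity, PAF = [P(Y=1) − p₀] / P(Y=1).
PAF = (0.02524 − 0.019) / 0.02524 ≈ 0.2472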